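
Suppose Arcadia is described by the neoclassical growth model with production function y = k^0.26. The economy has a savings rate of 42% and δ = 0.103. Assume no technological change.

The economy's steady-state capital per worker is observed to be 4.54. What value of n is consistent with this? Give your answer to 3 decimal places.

At the steady state, Δk = 0, so s·k^α = (n + δ)·k.
So s / (n + δ) = (k*)^(1−α) = 4.54^0.74 = 3.0635.
Therefore n + δ = s / 3.0635 = 0.42 / 3.0635 = 0.1371, so n = 0.1371 − 0.103 = 0.0341.

n ≈ 0.034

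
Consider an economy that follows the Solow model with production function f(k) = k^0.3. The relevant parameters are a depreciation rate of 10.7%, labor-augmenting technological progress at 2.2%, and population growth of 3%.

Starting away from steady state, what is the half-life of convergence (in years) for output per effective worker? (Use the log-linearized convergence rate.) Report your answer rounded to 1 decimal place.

t_½ ≈ 6.2 years

Near the steady state the convergence rate is λ = (1 − α)(n + g + δ).
λ = (1 − 0.3) × 0.159 = 0.7 × 0.159 = 0.1113
Half-life = ln 2 / λ = 0.6931 / 0.1113 ≈ 6.23 years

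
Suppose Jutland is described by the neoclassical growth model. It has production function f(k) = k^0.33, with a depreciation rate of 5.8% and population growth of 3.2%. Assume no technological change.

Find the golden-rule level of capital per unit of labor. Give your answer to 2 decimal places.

k_gold ≈ 6.95

The golden rule sets f'(k) = n + δ, i.e. α·k^(α−1) = n + δ.
So k^(1−α) = α / (n + δ) = 0.33 / 0.090 = 3.6667.
k_gold = 3.6667^(1/0.67) ≈ 6.9535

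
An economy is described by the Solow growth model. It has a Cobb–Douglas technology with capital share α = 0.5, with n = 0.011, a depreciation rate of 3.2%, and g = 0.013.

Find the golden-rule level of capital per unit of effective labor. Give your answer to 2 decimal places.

k_gold ≈ 79.72

The golden rule sets f'(k) = n + g + δ, i.e. α·k^(α−1) = n + g + δ.
So k^(1−α) = α / (n + g + δ) = 0.5 / 0.056 = 8.9286.
k_gold = 8.9286^(1/0.5) ≈ 79.7199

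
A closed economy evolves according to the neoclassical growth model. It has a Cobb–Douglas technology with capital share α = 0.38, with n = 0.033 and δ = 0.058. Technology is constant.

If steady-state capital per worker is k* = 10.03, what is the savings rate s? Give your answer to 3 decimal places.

s ≈ 0.380

In steady state, investment equals break-even investment: s·k^α = (n + δ)·k.
So s / (n + δ) = (k*)^(1−α) = 10.03^0.62 = 4.1764.
Therefore s = 4.1764 × (n + δ) = 4.1764 × 0.091 = 0.3801.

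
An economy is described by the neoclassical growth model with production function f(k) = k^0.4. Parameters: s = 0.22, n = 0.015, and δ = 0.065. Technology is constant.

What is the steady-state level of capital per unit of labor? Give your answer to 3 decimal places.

k* ≈ 5.398

At the steady state, Δk = 0, so s·k^α = (n + δ)·k.
Rearranging, k^(1−α) = s / (n + δ).
k^0.6 = 0.22 / (0.015 + 0.065) = 0.22 / 0.080 = 2.7500
k* = 2.7500^(1/0.6) ≈ 5.3979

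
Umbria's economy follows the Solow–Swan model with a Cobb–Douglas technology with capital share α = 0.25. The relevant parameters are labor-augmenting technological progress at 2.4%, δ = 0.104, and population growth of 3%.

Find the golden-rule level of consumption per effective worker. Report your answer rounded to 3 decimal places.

c_gold ≈ 0.874

At the golden rule, f'(k) = n + g + δ, so α·k^(α−1) = n + g + δ and k_gold = (α/(n + g + δ))^(1/(1−α)).
k_gold = (0.25/0.158)^(1/0.75) = 1.5823^1.3333 ≈ 1.8438
c_gold = f(k_gold) − (n + g + δ)·k_gold = 1.1653 − 0.158×1.8438 ≈ 0.8740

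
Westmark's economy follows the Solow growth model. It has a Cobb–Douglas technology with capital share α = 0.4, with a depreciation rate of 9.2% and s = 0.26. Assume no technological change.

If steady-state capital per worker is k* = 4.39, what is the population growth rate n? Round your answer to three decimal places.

n ≈ 0.015

At the steady state, Δk = 0, so s·k^α = (n + δ)·k.
So s / (n + δ) = (k*)^(1−α) = 4.39^0.6 = 2.4293.
Therefore n + δ = s / 2.4293 = 0.26 / 2.4293 = 0.1070, so n = 0.1070 − 0.092 = 0.0150.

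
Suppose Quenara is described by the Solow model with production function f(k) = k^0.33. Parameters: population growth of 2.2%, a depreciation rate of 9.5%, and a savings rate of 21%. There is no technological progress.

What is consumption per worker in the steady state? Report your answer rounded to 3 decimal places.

c* = 1.054

At the steady state, Δk = 0, so s·k^α = (n + δ)·k.
Rearranging, k^(1−α) = s / (n + δ).
k^0.67 = 0.21 / (0.022 + 0.095) = 0.21 / 0.117 = 1.7949
k* = 1.7949^(1/0.67) ≈ 2.3942
y* = (k*)^α = 2.3942^0.33 ≈ 1.3339
c* = (1 − s)·y* = (1 − 0.21) × 1.3339 ≈ 1.0538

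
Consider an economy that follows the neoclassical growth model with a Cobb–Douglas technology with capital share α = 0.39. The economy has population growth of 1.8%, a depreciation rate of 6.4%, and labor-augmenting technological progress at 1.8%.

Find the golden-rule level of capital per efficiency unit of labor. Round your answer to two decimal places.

k_gold ≈ 9.31

The golden rule sets f'(k) = n + g + δ, i.e. α·k^(α−1) = n + g + δ.
So k^(1−α) = α / (n + g + δ) = 0.39 / 0.100 = 3.9000.
k_gold = 3.9000^(1/0.61) ≈ 9.3102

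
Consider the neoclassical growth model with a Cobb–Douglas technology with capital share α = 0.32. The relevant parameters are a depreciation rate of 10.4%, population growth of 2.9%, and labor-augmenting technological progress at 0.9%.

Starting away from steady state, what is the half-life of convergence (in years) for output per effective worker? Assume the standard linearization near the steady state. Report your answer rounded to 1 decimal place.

Near the steady state the convergence rate is λ = (1 − α)(n + g + δ).
λ = (1 − 0.32) × 0.142 = 0.68 × 0.142 = 0.09656
Half-life = ln 2 / λ = 0.6931 / 0.09656 ≈ 7.18 years

t_½ ≈ 7.2 years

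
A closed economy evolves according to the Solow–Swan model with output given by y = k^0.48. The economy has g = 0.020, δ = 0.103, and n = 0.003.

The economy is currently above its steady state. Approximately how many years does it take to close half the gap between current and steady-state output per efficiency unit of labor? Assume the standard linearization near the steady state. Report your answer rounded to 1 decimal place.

half-life ≈ 10.6 years

Near the steady state the convergence rate is λ = (1 − α)(n + g + δ).
λ = (1 − 0.48) × 0.126 = 0.52 × 0.126 = 0.06552
Half-life = ln 2 / λ = 0.6931 / 0.06552 ≈ 10.58 years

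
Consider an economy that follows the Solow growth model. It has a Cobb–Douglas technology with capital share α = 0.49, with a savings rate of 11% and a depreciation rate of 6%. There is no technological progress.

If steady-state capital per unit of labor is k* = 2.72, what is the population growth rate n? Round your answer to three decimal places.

n ≈ 0.006

In steady state, investment equals break-even investment: s·k^α = (n + δ)·k.
So s / (n + δ) = (k*)^(1−α) = 2.72^0.51 = 1.6658.
Therefore n + δ = s / 1.6658 = 0.11 / 1.6658 = 0.0660, so n = 0.0660 − 0.060 = 0.0060.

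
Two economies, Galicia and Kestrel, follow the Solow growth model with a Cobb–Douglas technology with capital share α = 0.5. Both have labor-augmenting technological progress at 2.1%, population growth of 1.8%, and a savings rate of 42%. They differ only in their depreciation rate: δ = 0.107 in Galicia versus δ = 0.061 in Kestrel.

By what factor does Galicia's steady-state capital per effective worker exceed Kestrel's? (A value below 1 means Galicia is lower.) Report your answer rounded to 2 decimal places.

Steady-state k* = [s/(n + g + δ)]^(1/(1−α)), so the ratio is [ (s_G/(n + g + δ)_G) / (s_K/(n + g + δ)_K) ]^2.
s_G/(n + g + δ)_G = 0.42/0.146 = 2.8767; s_K/(n + g + δ)_K = 0.42/0.100 = 4.2000.
Ratio = (2.8767/4.2000)^2 = 0.6849^2 ≈ 0.4691

ratio ≈ 0.47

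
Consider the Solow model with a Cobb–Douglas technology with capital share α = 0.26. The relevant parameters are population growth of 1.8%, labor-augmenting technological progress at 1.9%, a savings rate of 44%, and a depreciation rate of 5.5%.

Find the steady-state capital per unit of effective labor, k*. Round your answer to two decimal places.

Steady state requires s·f(k) = (n + g + δ)·k, i.e. s·k^α = (n + g + δ)·k.
Rearranging, k^(1−α) = s / (n + g + δ).
k^0.74 = 0.44 / (0.018 + 0.019 + 0.055) = 0.44 / 0.092 = 4.7826
k* = 4.7826^(1/0.74) ≈ 8.2883

k* ≈ 8.29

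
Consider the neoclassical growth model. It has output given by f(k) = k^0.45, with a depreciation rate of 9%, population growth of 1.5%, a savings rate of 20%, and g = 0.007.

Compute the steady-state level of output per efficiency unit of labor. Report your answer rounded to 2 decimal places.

y* ≈ 1.61

Steady state requires s·f(k) = (n + g + δ)·k, i.e. s·k^α = (n + g + δ)·k.
Rearranging, k^(1−α) = s / (n + g + δ).
k^0.55 = 0.20 / (0.015 + 0.007 + 0.090) = 0.20 / 0.112 = 1.7857
k* = 1.7857^(1/0.55) ≈ 2.8697
y* = (k*)^α = 2.8697^0.45 ≈ 1.6070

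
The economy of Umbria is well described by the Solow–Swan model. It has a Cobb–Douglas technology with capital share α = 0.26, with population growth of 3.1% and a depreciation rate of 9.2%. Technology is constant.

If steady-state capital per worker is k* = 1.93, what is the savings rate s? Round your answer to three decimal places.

In steady state, investment equals break-even investment: s·k^α = (n + δ)·k.
So s / (n + δ) = (k*)^(1−α) = 1.93^0.74 = 1.6267.
Therefore s = 1.6267 × (n + δ) = 1.6267 × 0.123 = 0.2001.

s ≈ 0.200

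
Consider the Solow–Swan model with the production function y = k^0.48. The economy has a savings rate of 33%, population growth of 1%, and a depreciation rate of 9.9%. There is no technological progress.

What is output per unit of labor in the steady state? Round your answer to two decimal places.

y* = 2.78

In steady state, investment equals break-even investment: s·k^α = (n + δ)·k.
Dividing both sides by k: k^(1−α) = s / (n + δ).
k^0.52 = 0.33 / (0.010 + 0.099) = 0.33 / 0.109 = 3.0275
k* = 3.0275^(1/0.52) ≈ 8.4171
y* = (k*)^α = 8.4171^0.48 ≈ 2.7802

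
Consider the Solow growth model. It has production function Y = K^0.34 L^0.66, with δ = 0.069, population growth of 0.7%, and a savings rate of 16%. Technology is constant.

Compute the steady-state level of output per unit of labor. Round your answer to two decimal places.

y* = 1.47

In steady state, investment equals break-even investment: s·k^α = (n + δ)·k.
Rearranging, k^(1−α) = s / (n + δ).
k^0.66 = 0.16 / (0.007 + 0.069) = 0.16 / 0.076 = 2.1053
k* = 2.1053^(1/0.66) ≈ 3.0894
y* = (k*)^α = 3.0894^0.34 ≈ 1.4674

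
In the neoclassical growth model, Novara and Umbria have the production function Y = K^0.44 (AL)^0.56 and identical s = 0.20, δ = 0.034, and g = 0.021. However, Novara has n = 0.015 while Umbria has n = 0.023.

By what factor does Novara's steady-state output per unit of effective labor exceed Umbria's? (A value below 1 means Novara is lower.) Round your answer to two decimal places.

ratio ≈ 1.09

Steady-state y* = [s/(n + g + δ)]^(α/(1−α)), so the ratio is [ (s_N/(n + g + δ)_N) / (s_U/(n + g + δ)_U) ]^0.7857.
s_N/(n + g + δ)_N = 0.20/0.070 = 2.8571; s_U/(n + g + δ)_U = 0.20/0.078 = 2.5641.
Ratio = (2.8571/2.5641)^0.7857 = 1.1143^0.7857 ≈ 1.0888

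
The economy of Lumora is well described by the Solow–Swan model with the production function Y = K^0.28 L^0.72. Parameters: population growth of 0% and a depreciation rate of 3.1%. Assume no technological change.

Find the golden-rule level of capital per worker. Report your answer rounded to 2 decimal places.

k_gold ≈ 21.26

The golden rule sets f'(k) = n + δ, i.e. α·k^(α−1) = n + δ.
So k^(1−α) = α / (n + δ) = 0.28 / 0.031 = 9.0323.
k_gold = 9.0323^(1/0.72) ≈ 21.2568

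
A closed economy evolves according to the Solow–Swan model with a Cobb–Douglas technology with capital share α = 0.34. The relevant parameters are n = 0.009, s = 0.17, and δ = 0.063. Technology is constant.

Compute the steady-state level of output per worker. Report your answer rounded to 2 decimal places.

In steady state, investment equals break-even investment: s·k^α = (n + δ)·k.
Rearranging, k^(1−α) = s / (n + δ).
k^0.66 = 0.17 / (0.009 + 0.063) = 0.17 / 0.072 = 2.3611
k* = 2.3611^(1/0.66) ≈ 3.6756
y* = (k*)^α = 3.6756^0.34 ≈ 1.5567

y* = 1.56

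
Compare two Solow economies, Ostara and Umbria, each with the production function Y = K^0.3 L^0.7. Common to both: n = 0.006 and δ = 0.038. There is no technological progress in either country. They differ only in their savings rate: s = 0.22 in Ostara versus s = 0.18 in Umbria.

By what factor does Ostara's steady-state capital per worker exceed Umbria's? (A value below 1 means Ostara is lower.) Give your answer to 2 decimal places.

k*_O / k*_U ≈ 1.33

Steady-state k* = [s/(n + δ)]^(1/(1−α)), so the ratio is [ (s_O/(n + δ)_O) / (s_U/(n + δ)_U) ]^1.4286.
s_O/(n + δ)_O = 0.22/0.044 = 5.0000; s_U/(n + δ)_U = 0.18/0.044 = 4.0909.
Ratio = (5.0000/4.0909)^1.4286 = 1.2222^1.4286 ≈ 1.3320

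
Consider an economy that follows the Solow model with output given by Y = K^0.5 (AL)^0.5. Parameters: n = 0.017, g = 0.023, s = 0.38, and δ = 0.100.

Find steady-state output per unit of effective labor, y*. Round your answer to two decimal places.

y* = 2.71

In steady state, investment equals break-even investment: s·k^α = (n + g + δ)·k.
Rearranging, k^(1−α) = s / (n + g + δ).
k^0.5 = 0.38 / (0.017 + 0.023 + 0.100) = 0.38 / 0.140 = 2.7143
k* = 2.7143^(1/0.5) ≈ 7.3674
y* = (k*)^α = 7.3674^0.5 ≈ 2.7143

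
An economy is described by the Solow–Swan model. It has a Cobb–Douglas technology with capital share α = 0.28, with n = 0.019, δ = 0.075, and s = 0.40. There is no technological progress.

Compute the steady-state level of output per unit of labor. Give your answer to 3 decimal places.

Steady state requires s·f(k) = (n + δ)·k, i.e. s·k^α = (n + δ)·k.
Rearranging, k^(1−α) = s / (n + δ).
k^0.72 = 0.40 / (0.019 + 0.075) = 0.40 / 0.094 = 4.2553
k* = 4.2553^(1/0.72) ≈ 7.4733
y* = (k*)^α = 7.4733^0.28 ≈ 1.7562

y* ≈ 1.756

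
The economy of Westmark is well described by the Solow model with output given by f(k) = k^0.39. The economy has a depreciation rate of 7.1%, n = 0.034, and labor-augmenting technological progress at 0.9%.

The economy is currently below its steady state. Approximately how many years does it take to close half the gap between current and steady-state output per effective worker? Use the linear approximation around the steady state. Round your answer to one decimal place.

about 10.0 years

Near the steady state the convergence rate is λ = (1 − α)(n + g + δ).
λ = (1 − 0.39) × 0.114 = 0.61 × 0.114 = 0.06954
Half-life = ln 2 / λ = 0.6931 / 0.06954 ≈ 9.97 years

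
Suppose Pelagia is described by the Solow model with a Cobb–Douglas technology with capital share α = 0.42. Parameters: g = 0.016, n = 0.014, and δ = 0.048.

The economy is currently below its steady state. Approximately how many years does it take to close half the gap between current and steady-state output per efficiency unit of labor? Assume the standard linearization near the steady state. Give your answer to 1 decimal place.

Near the steady state the convergence rate is λ = (1 − α)(n + g + δ).
λ = (1 − 0.42) × 0.078 = 0.58 × 0.078 = 0.04524
Half-life = ln 2 / λ = 0.6931 / 0.04524 ≈ 15.32 years

half-life ≈ 15.3 years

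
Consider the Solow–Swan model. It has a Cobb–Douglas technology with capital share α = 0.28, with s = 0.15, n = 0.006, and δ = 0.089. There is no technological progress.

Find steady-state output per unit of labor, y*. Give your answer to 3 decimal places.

In steady state, investment equals break-even investment: s·k^α = (n + δ)·k.
Rearranging, k^(1−α) = s / (n + δ).
k^0.72 = 0.15 / (0.006 + 0.089) = 0.15 / 0.095 = 1.5789
k* = 1.5789^(1/0.72) ≈ 1.8858
y* = (k*)^α = 1.8858^0.28 ≈ 1.1944

y* ≈ 1.194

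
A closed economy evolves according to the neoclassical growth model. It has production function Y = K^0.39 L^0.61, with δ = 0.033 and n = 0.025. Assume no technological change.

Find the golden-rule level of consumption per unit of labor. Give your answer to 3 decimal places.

At the golden rule, f'(k) = n + δ, so α·k^(α−1) = n + δ and k_gold = (α/(n + δ))^(1/(1−α)).
k_gold = (0.39/0.058)^(1/0.61) = 6.7241^1.6393 ≈ 22.7374
c_gold = f(k_gold) − (n + δ)·k_gold = 3.3817 − 0.058×22.7374 ≈ 2.0629

c_gold ≈ 2.063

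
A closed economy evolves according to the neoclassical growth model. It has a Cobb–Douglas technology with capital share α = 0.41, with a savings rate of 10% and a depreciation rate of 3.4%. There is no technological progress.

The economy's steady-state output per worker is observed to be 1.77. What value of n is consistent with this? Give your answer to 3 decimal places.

n ≈ 0.010

Steady state requires s·f(k) = (n + δ)·k, i.e. s·k^α = (n + δ)·k.
Since y* = [s/(n + δ)]^(α/(1−α)), we have s/(n + δ) = (y*)^((1−α)/α) = 1.77^1.439 = 2.2742.
Therefore n + δ = s / 2.2742 = 0.10 / 2.2742 = 0.0440, so n = 0.0440 − 0.034 = 0.0100.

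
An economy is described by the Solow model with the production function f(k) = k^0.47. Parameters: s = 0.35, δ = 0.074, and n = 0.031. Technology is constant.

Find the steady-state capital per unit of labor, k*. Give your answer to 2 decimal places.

k* ≈ 9.70

In steady state, investment equals break-even investment: s·k^α = (n + δ)·k.
Dividing both sides by k: k^(1−α) = s / (n + δ).
k^0.53 = 0.35 / (0.031 + 0.074) = 0.35 / 0.105 = 3.3333
k* = 3.3333^(1/0.53) ≈ 9.6952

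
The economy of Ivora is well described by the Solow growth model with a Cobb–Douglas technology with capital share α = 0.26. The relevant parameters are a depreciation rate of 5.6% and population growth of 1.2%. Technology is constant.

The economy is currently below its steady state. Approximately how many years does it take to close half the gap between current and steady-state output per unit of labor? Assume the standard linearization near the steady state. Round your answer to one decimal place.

t_½ ≈ 13.8 years

Near the steady state the convergence rate is λ = (1 − α)(n + δ).
λ = (1 − 0.26) × 0.068 = 0.74 × 0.068 = 0.05032
Half-life = ln 2 / λ = 0.6931 / 0.05032 ≈ 13.77 years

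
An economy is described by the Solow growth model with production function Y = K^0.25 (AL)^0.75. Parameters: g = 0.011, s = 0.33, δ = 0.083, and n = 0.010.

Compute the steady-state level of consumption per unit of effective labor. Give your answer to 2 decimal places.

In steady state, investment equals break-even investment: s·k^α = (n + g + δ)·k.
Rearranging, k^(1−α) = s / (n + g + δ).
k^0.75 = 0.33 / (0.010 + 0.011 + 0.083) = 0.33 / 0.104 = 3.1731
k* = 3.1731^(1/0.75) ≈ 4.6628
y* = (k*)^α = 4.6628^0.25 ≈ 1.4695
c* = (1 − s)·y* = (1 − 0.33) × 1.4695 ≈ 0.9846

c* ≈ 0.98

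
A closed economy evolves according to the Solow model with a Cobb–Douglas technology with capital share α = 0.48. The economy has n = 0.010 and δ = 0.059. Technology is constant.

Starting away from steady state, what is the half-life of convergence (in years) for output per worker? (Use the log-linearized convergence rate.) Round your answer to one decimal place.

t_½ ≈ 19.3 years

Near the steady state the convergence rate is λ = (1 − α)(n + δ).
λ = (1 − 0.48) × 0.069 = 0.52 × 0.069 = 0.03588
Half-life = ln 2 / λ = 0.6931 / 0.03588 ≈ 19.32 years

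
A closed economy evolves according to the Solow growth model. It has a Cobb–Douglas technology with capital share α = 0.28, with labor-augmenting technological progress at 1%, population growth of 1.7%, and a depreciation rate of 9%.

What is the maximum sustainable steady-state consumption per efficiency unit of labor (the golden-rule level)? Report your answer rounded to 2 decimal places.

c_gold ≈ 1.01

At the golden rule, f'(k) = n + g + δ, so α·k^(α−1) = n + g + δ and k_gold = (α/(n + g + δ))^(1/(1−α)).
k_gold = (0.28/0.117)^(1/0.72) = 2.3932^1.3889 ≈ 3.3602
c_gold = f(k_gold) − (n + g + δ)·k_gold = 1.4040 − 0.117×3.3602 ≈ 1.0109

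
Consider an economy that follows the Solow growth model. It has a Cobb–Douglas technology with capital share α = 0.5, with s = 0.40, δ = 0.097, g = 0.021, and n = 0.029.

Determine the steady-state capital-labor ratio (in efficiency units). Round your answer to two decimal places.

At the steady state, Δk = 0, so s·k^α = (n + g + δ)·k.
Dividing both sides by k: k^(1−α) = s / (n + g + δ).
k^0.5 = 0.40 / (0.029 + 0.021 + 0.097) = 0.40 / 0.147 = 2.7211
k* = 2.7211^(1/0.5) ≈ 7.4044

k* = 7.40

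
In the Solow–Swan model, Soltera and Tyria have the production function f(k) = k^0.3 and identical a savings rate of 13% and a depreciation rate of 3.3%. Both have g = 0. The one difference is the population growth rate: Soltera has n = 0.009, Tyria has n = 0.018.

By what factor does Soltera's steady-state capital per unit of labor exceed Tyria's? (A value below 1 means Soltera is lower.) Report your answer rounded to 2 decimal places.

ratio ≈ 1.32

Steady-state k* = [s/(n + δ)]^(1/(1−α)), so the ratio is [ (s_S/(n + δ)_S) / (s_T/(n + δ)_T) ]^1.4286.
s_S/(n + δ)_S = 0.13/0.042 = 3.0952; s_T/(n + δ)_T = 0.13/0.051 = 2.5490.
Ratio = (3.0952/2.5490)^1.4286 = 1.2143^1.4286 ≈ 1.3197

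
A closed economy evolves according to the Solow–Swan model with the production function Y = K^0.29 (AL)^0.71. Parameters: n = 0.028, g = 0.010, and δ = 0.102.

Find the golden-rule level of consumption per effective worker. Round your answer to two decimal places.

At the golden rule, f'(k) = n + g + δ, so α·k^(α−1) = n + g + δ and k_gold = (α/(n + g + δ))^(1/(1−α)).
k_gold = (0.29/0.140)^(1/0.71) = 2.0714^1.4085 ≈ 2.7891
c_gold = f(k_gold) − (n + g + δ)·k_gold = 1.3464 − 0.140×2.7891 ≈ 0.9559

c_gold ≈ 0.96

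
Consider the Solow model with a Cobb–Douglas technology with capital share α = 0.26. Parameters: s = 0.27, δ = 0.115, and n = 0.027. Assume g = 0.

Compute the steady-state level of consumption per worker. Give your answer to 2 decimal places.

Steady state requires s·f(k) = (n + δ)·k, i.e. s·k^α = (n + δ)·k.
Dividing both sides by k: k^(1−α) = s / (n + δ).
k^0.74 = 0.27 / (0.027 + 0.115) = 0.27 / 0.142 = 1.9014
k* = 1.9014^(1/0.74) ≈ 2.3830
y* = (k*)^α = 2.3830^0.26 ≈ 1.2533
c* = (1 − s)·y* = (1 − 0.27) × 1.2533 ≈ 0.9149

c* = 0.91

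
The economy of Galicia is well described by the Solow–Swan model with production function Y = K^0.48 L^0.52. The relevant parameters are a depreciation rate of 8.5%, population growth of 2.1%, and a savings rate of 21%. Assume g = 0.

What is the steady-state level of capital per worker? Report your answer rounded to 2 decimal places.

In steady state, investment equals break-even investment: s·k^α = (n + δ)·k.
Dividing both sides by k: k^(1−α) = s / (n + δ).
k^0.52 = 0.21 / (0.021 + 0.085) = 0.21 / 0.106 = 1.9811
k* = 1.9811^(1/0.52) ≈ 3.7237

k* = 3.72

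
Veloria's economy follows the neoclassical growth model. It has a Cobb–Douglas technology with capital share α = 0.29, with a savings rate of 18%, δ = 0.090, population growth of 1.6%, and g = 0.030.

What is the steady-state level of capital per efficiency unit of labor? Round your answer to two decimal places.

k* ≈ 1.48

In steady state, investment equals break-even investment: s·k^α = (n + g + δ)·k.
Rearranging, k^(1−α) = s / (n + g + δ).
k^0.71 = 0.18 / (0.016 + 0.030 + 0.090) = 0.18 / 0.136 = 1.3235
k* = 1.3235^(1/0.71) ≈ 1.4840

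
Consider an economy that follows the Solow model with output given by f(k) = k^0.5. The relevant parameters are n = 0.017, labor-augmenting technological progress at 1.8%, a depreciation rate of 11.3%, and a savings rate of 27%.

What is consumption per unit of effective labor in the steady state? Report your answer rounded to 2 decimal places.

c* ≈ 1.33

At the steady state, Δk = 0, so s·k^α = (n + g + δ)·k.
Rearranging, k^(1−α) = s / (n + g + δ).
k^0.5 = 0.27 / (0.017 + 0.018 + 0.113) = 0.27 / 0.148 = 1.8243
k* = 1.8243^(1/0.5) ≈ 3.3281
y* = (k*)^α = 3.3281^0.5 ≈ 1.8243
c* = (1 − s)·y* = (1 − 0.27) × 1.8243 ≈ 1.3317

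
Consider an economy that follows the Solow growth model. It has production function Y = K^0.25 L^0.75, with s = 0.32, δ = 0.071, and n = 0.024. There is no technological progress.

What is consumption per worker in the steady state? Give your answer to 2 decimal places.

Steady state requires s·f(k) = (n + δ)·k, i.e. s·k^α = (n + δ)·k.
Dividing both sides by k: k^(1−α) = s / (n + δ).
k^0.75 = 0.32 / (0.024 + 0.071) = 0.32 / 0.095 = 3.3684
k* = 3.3684^(1/0.75) ≈ 5.0493
y* = (k*)^α = 5.0493^0.25 ≈ 1.4990
c* = (1 − s)·y* = (1 − 0.32) × 1.4990 ≈ 1.0193

c* = 1.02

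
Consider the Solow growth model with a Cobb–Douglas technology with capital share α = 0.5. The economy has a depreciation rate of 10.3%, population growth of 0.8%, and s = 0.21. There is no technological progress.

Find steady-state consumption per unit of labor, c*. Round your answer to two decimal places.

Steady state requires s·f(k) = (n + δ)·k, i.e. s·k^α = (n + δ)·k.
Dividing both sides by k: k^(1−α) = s / (n + δ).
k^0.5 = 0.21 / (0.008 + 0.103) = 0.21 / 0.111 = 1.8919
k* = 1.8919^(1/0.5) ≈ 3.5793
y* = (k*)^α = 3.5793^0.5 ≈ 1.8919
c* = (1 − s)·y* = (1 − 0.21) × 1.8919 ≈ 1.4946

c* = 1.49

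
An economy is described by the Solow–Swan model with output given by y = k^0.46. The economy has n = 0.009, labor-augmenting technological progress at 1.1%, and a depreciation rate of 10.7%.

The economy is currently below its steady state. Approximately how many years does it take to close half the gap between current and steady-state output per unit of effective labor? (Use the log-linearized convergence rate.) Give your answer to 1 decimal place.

t_½ ≈ 10.1 years

Near the steady state the convergence rate is λ = (1 − α)(n + g + δ).
λ = (1 − 0.46) × 0.127 = 0.54 × 0.127 = 0.06858
Half-life = ln 2 / λ = 0.6931 / 0.06858 ≈ 10.11 years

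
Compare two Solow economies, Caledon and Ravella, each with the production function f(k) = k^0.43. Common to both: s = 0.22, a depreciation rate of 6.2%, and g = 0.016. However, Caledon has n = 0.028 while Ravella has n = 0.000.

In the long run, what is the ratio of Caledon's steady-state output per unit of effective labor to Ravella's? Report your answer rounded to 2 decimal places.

Steady-state y* = [s/(n + g + δ)]^(α/(1−α)), so the ratio is [ (s_C/(n + g + δ)_C) / (s_R/(n + g + δ)_R) ]^0.7544.
s_C/(n + g + δ)_C = 0.22/0.106 = 2.0755; s_R/(n + g + δ)_R = 0.22/0.078 = 2.8205.
Ratio = (2.0755/2.8205)^0.7544 = 0.7359^0.7544 ≈ 0.7935

ratio ≈ 0.79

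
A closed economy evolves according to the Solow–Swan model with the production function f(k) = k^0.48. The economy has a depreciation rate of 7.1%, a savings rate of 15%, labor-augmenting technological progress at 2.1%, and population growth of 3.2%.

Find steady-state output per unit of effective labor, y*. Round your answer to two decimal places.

In steady state, investment equals break-even investment: s·k^α = (n + g + δ)·k.
Rearranging, k^(1−α) = s / (n + g + δ).
k^0.52 = 0.15 / (0.032 + 0.021 + 0.071) = 0.15 / 0.124 = 1.2097
k* = 1.2097^(1/0.52) ≈ 1.4421
y* = (k*)^α = 1.4421^0.48 ≈ 1.1921

y* ≈ 1.19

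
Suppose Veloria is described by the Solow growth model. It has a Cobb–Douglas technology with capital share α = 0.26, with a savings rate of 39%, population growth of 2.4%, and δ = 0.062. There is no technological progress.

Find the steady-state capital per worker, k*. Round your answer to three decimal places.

At the steady state, Δk = 0, so s·k^α = (n + δ)·k.
Rearranging, k^(1−α) = s / (n + δ).
k^0.74 = 0.39 / (0.024 + 0.062) = 0.39 / 0.086 = 4.5349
k* = 4.5349^(1/0.74) ≈ 7.7135

k* ≈ 7.714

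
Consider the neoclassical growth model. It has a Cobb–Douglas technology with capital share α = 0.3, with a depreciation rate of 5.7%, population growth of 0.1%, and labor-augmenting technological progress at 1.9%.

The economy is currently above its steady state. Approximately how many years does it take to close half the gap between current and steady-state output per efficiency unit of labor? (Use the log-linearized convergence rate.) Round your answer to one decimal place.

Near the steady state the convergence rate is λ = (1 − α)(n + g + δ).
λ = (1 − 0.3) × 0.077 = 0.7 × 0.077 = 0.0539
Half-life = ln 2 / λ = 0.6931 / 0.0539 ≈ 12.86 years

t_½ ≈ 12.9 years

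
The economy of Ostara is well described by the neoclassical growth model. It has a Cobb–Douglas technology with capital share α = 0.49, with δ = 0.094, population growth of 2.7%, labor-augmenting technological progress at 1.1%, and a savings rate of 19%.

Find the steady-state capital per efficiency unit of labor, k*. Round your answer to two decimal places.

Steady state requires s·f(k) = (n + g + δ)·k, i.e. s·k^α = (n + g + δ)·k.
Rearranging, k^(1−α) = s / (n + g + δ).
k^0.51 = 0.19 / (0.027 + 0.011 + 0.094) = 0.19 / 0.132 = 1.4394
k* = 1.4394^(1/0.51) ≈ 2.0425

k* ≈ 2.04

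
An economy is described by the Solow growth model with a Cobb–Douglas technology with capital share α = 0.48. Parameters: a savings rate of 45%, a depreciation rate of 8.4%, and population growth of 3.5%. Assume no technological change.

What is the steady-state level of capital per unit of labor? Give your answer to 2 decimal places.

k* = 12.91

In steady state, investment equals break-even investment: s·k^α = (n + δ)·k.
Rearranging, k^(1−α) = s / (n + δ).
k^0.52 = 0.45 / (0.035 + 0.084) = 0.45 / 0.119 = 3.7815
k* = 3.7815^(1/0.52) ≈ 12.9090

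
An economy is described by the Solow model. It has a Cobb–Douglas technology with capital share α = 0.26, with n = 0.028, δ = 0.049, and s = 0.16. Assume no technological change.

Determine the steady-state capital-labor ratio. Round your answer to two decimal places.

In steady state, investment equals break-even investment: s·k^α = (n + δ)·k.
Dividing both sides by k: k^(1−α) = s / (n + δ).
k^0.74 = 0.16 / (0.028 + 0.049) = 0.16 / 0.077 = 2.0779
k* = 2.0779^(1/0.74) ≈ 2.6867

k* ≈ 2.69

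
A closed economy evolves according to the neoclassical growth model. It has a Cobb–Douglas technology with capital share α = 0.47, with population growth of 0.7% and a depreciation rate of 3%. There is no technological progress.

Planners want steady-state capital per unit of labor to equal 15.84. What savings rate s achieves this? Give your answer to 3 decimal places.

s ≈ 0.160

In steady state, investment equals break-even investment: s·k^α = (n + δ)·k.
So s / (n + δ) = (k*)^(1−α) = 15.84^0.53 = 4.3238.
Therefore s = 4.3238 × (n + δ) = 4.3238 × 0.037 = 0.1600.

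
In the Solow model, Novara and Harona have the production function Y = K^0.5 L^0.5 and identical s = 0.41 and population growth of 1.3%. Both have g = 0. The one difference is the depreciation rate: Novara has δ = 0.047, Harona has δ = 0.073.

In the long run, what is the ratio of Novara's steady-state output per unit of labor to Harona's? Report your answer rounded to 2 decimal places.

Steady-state y* = [s/(n + δ)]^(α/(1−α)), so the ratio is [ (s_N/(n + δ)_N) / (s_H/(n + δ)_H) ]^1.
s_N/(n + δ)_N = 0.41/0.060 = 6.8333; s_H/(n + δ)_H = 0.41/0.086 = 4.7674.
Ratio = (6.8333/4.7674)^1 = 1.4333^1 ≈ 1.4333

ratio ≈ 1.43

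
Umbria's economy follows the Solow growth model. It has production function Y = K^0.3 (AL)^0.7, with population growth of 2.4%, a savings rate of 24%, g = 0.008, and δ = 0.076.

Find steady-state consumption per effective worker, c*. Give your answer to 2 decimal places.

c* ≈ 1.07

In steady state, investment equals break-even investment: s·k^α = (n + g + δ)·k.
Dividing both sides by k: k^(1−α) = s / (n + g + δ).
k^0.7 = 0.24 / (0.024 + 0.008 + 0.076) = 0.24 / 0.108 = 2.2222
k* = 2.2222^(1/0.7) ≈ 3.1290
y* = (k*)^α = 3.1290^0.3 ≈ 1.4081
c* = (1 − s)·y* = (1 − 0.24) × 1.4081 ≈ 1.0702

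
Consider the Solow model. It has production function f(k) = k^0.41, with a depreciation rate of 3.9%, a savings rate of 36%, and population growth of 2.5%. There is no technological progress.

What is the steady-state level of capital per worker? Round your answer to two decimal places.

k* = 18.68

At the steady state, Δk = 0, so s·k^α = (n + δ)·k.
Rearranging, k^(1−α) = s / (n + δ).
k^0.59 = 0.36 / (0.025 + 0.039) = 0.36 / 0.064 = 5.6250
k* = 5.6250^(1/0.59) ≈ 18.6807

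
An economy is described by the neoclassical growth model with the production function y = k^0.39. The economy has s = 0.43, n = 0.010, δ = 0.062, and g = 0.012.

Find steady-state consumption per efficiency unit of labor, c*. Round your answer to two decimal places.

In steady state, investment equals break-even investment: s·k^α = (n + g + δ)·k.
Rearranging, k^(1−α) = s / (n + g + δ).
k^0.61 = 0.43 / (0.010 + 0.012 + 0.062) = 0.43 / 0.084 = 5.1190
k* = 5.1190^(1/0.61) ≈ 14.5411
y* = (k*)^α = 14.5411^0.39 ≈ 2.8406
c* = (1 − s)·y* = (1 − 0.43) × 2.8406 ≈ 1.6191

c* ≈ 1.62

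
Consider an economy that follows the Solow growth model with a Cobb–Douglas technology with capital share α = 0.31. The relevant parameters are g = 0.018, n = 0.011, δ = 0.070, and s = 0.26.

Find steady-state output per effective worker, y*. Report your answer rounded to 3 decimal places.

y* = 1.543

In steady state, investment equals break-even investment: s·k^α = (n + g + δ)·k.
Dividing both sides by k: k^(1−α) = s / (n + g + δ).
k^0.69 = 0.26 / (0.011 + 0.018 + 0.070) = 0.26 / 0.099 = 2.6263
k* = 2.6263^(1/0.69) ≈ 4.0527
y* = (k*)^α = 4.0527^0.31 ≈ 1.5431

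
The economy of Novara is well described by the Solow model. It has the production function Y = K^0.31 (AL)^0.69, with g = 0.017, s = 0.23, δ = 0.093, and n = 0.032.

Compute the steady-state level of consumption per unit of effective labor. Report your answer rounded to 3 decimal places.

c* ≈ 0.956

In steady state, investment equals break-even investment: s·k^α = (n + g + δ)·k.
Rearranging, k^(1−α) = s / (n + g + δ).
k^0.69 = 0.23 / (0.032 + 0.017 + 0.093) = 0.23 / 0.142 = 1.6197
k* = 1.6197^(1/0.69) ≈ 2.0115
y* = (k*)^α = 2.0115^0.31 ≈ 1.2419
c* = (1 − s)·y* = (1 − 0.23) × 1.2419 ≈ 0.9563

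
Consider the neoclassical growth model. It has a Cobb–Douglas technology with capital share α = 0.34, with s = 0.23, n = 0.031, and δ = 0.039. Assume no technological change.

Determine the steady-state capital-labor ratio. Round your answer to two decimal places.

k* ≈ 6.06

In steady state, investment equals break-even investment: s·k^α = (n + δ)·k.
Dividing both sides by k: k^(1−α) = s / (n + δ).
k^0.66 = 0.23 / (0.031 + 0.039) = 0.23 / 0.070 = 3.2857
k* = 3.2857^(1/0.66) ≈ 6.0641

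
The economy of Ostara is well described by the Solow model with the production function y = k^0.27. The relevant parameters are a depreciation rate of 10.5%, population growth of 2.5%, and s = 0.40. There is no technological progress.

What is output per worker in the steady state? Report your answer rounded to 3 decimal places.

y* ≈ 1.515

At the steady state, Δk = 0, so s·k^α = (n + δ)·k.
Dividing both sides by k: k^(1−α) = s / (n + δ).
k^0.73 = 0.40 / (0.025 + 0.105) = 0.40 / 0.130 = 3.0769
k* = 3.0769^(1/0.73) ≈ 4.6628
y* = (k*)^α = 4.6628^0.27 ≈ 1.5154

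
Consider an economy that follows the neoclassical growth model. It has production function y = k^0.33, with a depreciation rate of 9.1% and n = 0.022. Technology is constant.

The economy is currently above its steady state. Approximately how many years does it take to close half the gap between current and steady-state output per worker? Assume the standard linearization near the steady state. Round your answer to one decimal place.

t_½ ≈ 9.2 years

Near the steady state the convergence rate is λ = (1 − α)(n + δ).
λ = (1 − 0.33) × 0.113 = 0.67 × 0.113 = 0.07571
Half-life = ln 2 / λ = 0.6931 / 0.07571 ≈ 9.15 years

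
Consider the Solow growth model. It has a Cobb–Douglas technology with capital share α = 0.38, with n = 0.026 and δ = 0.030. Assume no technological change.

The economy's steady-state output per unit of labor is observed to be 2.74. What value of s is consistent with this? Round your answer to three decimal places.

s ≈ 0.290

At the steady state, Δk = 0, so s·k^α = (n + δ)·k.
Since y* = [s/(n + δ)]^(α/(1−α)), we have s/(n + δ) = (y*)^((1−α)/α) = 2.74^1.6316 = 5.1789.
Therefore s = 5.1789 × (n + δ) = 5.1789 × 0.056 = 0.2900.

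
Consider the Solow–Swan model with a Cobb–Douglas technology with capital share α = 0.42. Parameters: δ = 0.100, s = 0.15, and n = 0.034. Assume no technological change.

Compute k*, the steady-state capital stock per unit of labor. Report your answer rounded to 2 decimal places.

k* ≈ 1.21

Steady state requires s·f(k) = (n + δ)·k, i.e. s·k^α = (n + δ)·k.
Dividing both sides by k: k^(1−α) = s / (n + δ).
k^0.58 = 0.15 / (0.034 + 0.100) = 0.15 / 0.134 = 1.1194
k* = 1.1194^(1/0.58) ≈ 1.2147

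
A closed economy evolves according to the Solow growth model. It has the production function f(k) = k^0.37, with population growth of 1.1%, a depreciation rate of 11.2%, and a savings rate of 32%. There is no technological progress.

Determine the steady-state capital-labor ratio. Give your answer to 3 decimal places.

Steady state requires s·f(k) = (n + δ)·k, i.e. s·k^α = (n + δ)·k.
Rearranging, k^(1−α) = s / (n + δ).
k^0.63 = 0.32 / (0.011 + 0.112) = 0.32 / 0.123 = 2.6016
k* = 2.6016^(1/0.63) ≈ 4.5615

k* = 4.562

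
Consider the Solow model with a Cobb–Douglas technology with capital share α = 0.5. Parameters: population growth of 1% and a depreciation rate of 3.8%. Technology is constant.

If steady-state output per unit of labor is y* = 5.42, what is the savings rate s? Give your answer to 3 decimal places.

Steady state requires s·f(k) = (n + δ)·k, i.e. s·k^α = (n + δ)·k.
Since y* = [s/(n + δ)]^(α/(1−α)), we have s/(n + δ) = (y*)^((1−α)/α) = 5.42^1 = 5.4200.
Therefore s = 5.4200 × (n + δ) = 5.4200 × 0.048 = 0.2602.

s ≈ 0.260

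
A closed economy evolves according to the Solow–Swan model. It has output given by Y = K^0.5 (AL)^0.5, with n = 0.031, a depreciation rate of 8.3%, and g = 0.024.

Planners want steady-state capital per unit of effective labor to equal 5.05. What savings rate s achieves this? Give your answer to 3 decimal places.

At the steady state, Δk = 0, so s·k^α = (n + g + δ)·k.
So s / (n + g + δ) = (k*)^(1−α) = 5.05^0.5 = 2.2472.
Therefore s = 2.2472 × (n + g + δ) = 2.2472 × 0.138 = 0.3101.

s ≈ 0.310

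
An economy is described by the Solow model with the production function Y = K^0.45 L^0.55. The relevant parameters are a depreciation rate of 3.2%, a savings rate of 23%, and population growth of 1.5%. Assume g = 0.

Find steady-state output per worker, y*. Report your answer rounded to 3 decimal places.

y* ≈ 3.666

At the steady state, Δk = 0, so s·k^α = (n + δ)·k.
Rearranging, k^(1−α) = s / (n + δ).
k^0.55 = 0.23 / (0.015 + 0.032) = 0.23 / 0.047 = 4.8936
k* = 4.8936^(1/0.55) ≈ 17.9420
y* = (k*)^α = 17.9420^0.45 ≈ 3.6664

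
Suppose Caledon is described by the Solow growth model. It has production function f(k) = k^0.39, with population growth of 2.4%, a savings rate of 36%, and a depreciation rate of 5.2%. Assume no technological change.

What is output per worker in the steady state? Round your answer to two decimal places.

At the steady state, Δk = 0, so s·k^α = (n + δ)·k.
Rearranging, k^(1−α) = s / (n + δ).
k^0.61 = 0.36 / (0.024 + 0.052) = 0.36 / 0.076 = 4.7368
k* = 4.7368^(1/0.61) ≈ 12.8042
y* = (k*)^α = 12.8042^0.39 ≈ 2.7031

y* ≈ 2.70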